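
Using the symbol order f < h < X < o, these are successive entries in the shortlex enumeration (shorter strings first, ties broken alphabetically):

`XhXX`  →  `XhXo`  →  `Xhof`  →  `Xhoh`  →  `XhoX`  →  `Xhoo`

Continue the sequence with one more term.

The successor of Xhoo increments the rightmost position that isn't already o and resets every position after it to f.

XXff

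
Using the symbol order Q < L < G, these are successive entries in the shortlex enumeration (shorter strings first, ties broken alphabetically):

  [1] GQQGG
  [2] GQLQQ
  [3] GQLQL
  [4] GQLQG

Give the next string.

Treat GQLQG as a base-3 numeral over the given alphabet and add one, carrying through any trailing G's.

GQLLQ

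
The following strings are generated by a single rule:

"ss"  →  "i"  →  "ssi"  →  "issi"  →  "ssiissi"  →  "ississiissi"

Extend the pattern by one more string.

ssiissiississiissi

Each term (from the third on) is the two preceding terms concatenated in order: term 3 = ss·i = ssi.
Continuing: ssiissi · ississiissi gives term 7.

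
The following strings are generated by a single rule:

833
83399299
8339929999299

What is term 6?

8339929999299992999929999299

Every step adds 99299 to the end: s(k+1) = s(k)·99299.
From 8339929999299, 3 further steps: 8339929999299 → 833992999929999299 → 83399299992999929999299 → (answer).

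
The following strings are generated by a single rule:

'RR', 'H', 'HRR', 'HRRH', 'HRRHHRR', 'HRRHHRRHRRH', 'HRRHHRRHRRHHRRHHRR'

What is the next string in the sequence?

From term 3 onward, concatenate the last term with the second-to-last: H·RR = HRR, HRR·H = HRRH, …
Continuing: HRRHHRRHRRHHRRHHRR · HRRHHRRHRRH gives term 8.

HRRHHRRHRRHHRRHHRRHRRHHRRHRRH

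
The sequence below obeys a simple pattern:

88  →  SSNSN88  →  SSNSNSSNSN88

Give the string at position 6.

Each term is the previous one with SSNSN prepended.
From SSNSNSSNSN88, 3 further steps: SSNSNSSNSN88 → SSNSNSSNSNSSNSN88 → SSNSNSSNSNSSNSNSSNSN88 → (answer).

SSNSNSSNSNSSNSNSSNSNSSNSN88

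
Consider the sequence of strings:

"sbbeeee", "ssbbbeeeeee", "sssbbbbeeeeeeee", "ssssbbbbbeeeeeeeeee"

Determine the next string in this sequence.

sssssbbbbbbeeeeeeeeeeee

Term n consists of n-1 s's, followed by n b's, followed by 2n e's, where the shown terms are n = 2, 3, 4, 5.
Setting n = 6 gives 5, 6, 12 characters in each block.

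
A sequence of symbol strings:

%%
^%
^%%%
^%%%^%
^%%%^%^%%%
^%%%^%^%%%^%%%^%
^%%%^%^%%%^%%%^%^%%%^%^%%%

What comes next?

This is a Fibonacci-style word recurrence s(k) = s(k−1)·s(k−2): e.g. ^%·%% = ^%%%.
The next term joins ^%%%^%^%%%^%%%^%^%%%^%^%%% and ^%%%^%^%%%^%%%^%.

^%%%^%^%%%^%%%^%^%%%^%^%%%^%%%^%^%%%^%%%^%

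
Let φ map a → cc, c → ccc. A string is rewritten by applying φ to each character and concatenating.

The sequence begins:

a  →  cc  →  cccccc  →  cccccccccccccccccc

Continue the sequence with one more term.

cccccccccccccccccccccccccccccccccccccccccccccccccccccc

Replace each of the 18 characters of cccccccccccccccccc in place — ccc ccc ccc ccc ccc ccc ccc ccc ccc ccc ccc ccc ccc ccc ccc ccc ccc ccc — and concatenate.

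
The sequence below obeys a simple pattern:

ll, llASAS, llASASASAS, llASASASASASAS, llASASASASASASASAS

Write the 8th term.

The strings grow by a fixed suffix ASAS each time.
From llASASASASASASASAS, 3 further steps: llASASASASASASASAS → llASASASASASASASASASAS → llASASASASASASASASASASASAS → (answer).

llASASASASASASASASASASASASASAS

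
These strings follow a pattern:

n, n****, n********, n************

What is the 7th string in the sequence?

n************************

The strings grow by a fixed suffix **** each time.
From n************, 3 further steps: n************ → n**************** → n******************** → (answer).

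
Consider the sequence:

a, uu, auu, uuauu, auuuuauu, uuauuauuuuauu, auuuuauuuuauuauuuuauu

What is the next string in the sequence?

uuauuauuuuauuauuuuauuuuauuauuuuauu

From term 3 onward, concatenate the second-to-last term with the last: a·uu = auu, uu·auu = uuauu, …
Continuing: uuauuauuuuauu · auuuuauuuuauuauuuuauu gives term 8.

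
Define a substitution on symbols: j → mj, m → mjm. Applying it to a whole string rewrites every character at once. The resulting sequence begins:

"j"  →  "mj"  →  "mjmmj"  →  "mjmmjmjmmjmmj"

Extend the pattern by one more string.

φ(mjmmjmjmmjmmj) expands symbol-by-symbol to mjm mj mjm mjm mj mjm mj mjm mjm mj mjm mjm mj; joining the 13 pieces gives the next term.

mjmmjmjmmjmmjmjmmjmjmmjmmjmjmmjmmj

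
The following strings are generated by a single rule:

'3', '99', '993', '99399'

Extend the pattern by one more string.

99399993

From term 3 onward, concatenate the last term with the second-to-last: 99·3 = 993, 993·99 = 99399, …
So term 5 is 99399·993.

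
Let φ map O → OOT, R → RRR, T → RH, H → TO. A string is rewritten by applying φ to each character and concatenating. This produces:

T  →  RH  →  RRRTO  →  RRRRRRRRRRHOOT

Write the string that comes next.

RRRRRRRRRRRRRRRRRRRRRRRRRRRRRRTOOOTOOTRH

Replace each of the 14 characters of RRRRRRRRRRHOOT in place — RRR RRR RRR RRR RRR RRR RRR RRR RRR RRR TO OOT OOT RH — and concatenate.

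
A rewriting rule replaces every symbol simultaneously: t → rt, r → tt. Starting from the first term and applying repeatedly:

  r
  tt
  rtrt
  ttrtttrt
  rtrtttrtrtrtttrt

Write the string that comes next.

Applying the rule to each of the 16 symbols of rtrtttrtrtrtttrt gives the pieces tt rt tt rt rt rt tt rt tt rt tt rt rt rt tt rt, which concatenate to the answer.

ttrtttrtrtrtttrtttrtttrtrtrtttrt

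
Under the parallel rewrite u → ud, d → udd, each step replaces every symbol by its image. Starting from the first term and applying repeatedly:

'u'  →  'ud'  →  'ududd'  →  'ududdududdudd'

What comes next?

Rewriting the 13 symbols of ududdududdudd one by one yields ud udd ud udd udd ud udd ud udd udd ud udd udd; concatenated:

ududdududduddududdududduddududdudd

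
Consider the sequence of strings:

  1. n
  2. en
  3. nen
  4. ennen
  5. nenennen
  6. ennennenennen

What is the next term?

nenennenennennenennen

This is a Fibonacci-style word recurrence s(k) = s(k−2)·s(k−1): e.g. n·en = nen.
The next term joins nenennen and ennennenennen.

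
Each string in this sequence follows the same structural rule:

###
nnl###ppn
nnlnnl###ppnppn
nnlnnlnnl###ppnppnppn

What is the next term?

nnlnnlnnlnnl###ppnppnppnppn

Every step adds nnl to the front and ppn to the end of the previous string.
One more step from nnlnnlnnl###ppnppnppn gives the answer.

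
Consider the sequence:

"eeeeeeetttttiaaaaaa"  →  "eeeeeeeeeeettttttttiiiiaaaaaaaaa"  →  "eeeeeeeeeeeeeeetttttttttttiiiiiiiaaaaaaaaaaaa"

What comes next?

eeeeeeeeeeeeeeeeeeettttttttttttttiiiiiiiiiiaaaaaaaaaaaaaaa

Each string has the form e^{4n+3} t^{3n+2} i^{3n-2} a^{3n+3} (n = 1, 2, …).
Setting n = 4 gives 19, 14, 10, 15 characters in each block.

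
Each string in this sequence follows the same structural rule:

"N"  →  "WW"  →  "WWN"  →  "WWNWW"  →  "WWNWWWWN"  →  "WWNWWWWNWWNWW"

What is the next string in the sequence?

WWNWWWWNWWNWWWWNWWWWN

This is a Fibonacci-style word recurrence s(k) = s(k−1)·s(k−2): e.g. WW·N = WWN.
The next term joins WWNWWWWNWWNWW and WWNWWWWN.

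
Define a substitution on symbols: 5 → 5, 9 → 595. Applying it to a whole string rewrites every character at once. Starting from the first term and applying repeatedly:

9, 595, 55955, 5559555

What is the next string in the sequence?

Rewriting each symbol of 5559555: 5→5, 5→5, 5→5, 9→595, 5→5, 5→5, 5→5, which concatenates to 5 5 5 595 5 5 5.

555595555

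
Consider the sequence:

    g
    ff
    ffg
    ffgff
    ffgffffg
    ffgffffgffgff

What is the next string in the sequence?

Each term (from the third on) is the previous term followed by the one before it: term 3 = ff·g = ffg.
Continuing: ffgffffgffgff · ffgffffg gives term 7.

ffgffffgffgffffgffffg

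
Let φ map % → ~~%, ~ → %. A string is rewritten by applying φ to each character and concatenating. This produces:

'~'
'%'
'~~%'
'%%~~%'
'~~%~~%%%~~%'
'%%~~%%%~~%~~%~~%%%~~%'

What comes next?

Rewriting the 21 symbols of %%~~%%%~~%~~%~~%%%~~% one by one yields ~~% ~~% % % ~~% ~~% ~~% % % ~~% % % ~~% % % ~~% ~~% ~~% % % ~~%; concatenated:

~~%~~%%%~~%~~%~~%%%~~%%%~~%%%~~%~~%~~%%%~~%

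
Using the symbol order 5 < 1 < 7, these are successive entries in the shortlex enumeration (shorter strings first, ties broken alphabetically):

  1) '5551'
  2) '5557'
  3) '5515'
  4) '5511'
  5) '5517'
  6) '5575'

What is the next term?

5571

The successor of 5575 increments the rightmost position that isn't already 7 and resets every position after it to 5.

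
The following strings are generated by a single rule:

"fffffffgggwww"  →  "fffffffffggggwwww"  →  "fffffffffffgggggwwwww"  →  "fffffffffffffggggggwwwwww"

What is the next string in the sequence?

fffffffffffffffgggggggwwwwwww

Term n consists of 2n+1 f's, followed by n g's, followed by n w's, where the shown terms are n = 3, 4, 5, 6.
At n = 7 the blocks have lengths 15, 7, 7.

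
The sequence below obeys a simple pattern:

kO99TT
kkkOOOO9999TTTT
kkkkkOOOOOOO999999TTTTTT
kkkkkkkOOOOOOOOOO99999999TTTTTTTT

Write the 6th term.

Term n consists of 2n-1 k's, followed by 3n-2 O's, followed by 2n 9's, followed by 2n T's (n = 1, 2, …).
At n = 6 the blocks have lengths 11, 16, 12, 12.

kkkkkkkkkkkOOOOOOOOOOOOOOOO999999999999TTTTTTTTTTTT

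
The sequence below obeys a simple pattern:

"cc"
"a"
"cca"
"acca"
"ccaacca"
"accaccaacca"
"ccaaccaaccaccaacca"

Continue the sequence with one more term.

accaccaaccaccaaccaaccaccaacca

Each term (from the third on) is the two preceding terms concatenated in order: term 3 = cc·a = cca.
The next term joins accaccaacca and ccaaccaaccaccaacca.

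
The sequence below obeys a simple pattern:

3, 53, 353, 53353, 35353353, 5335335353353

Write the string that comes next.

353533535335335353353

This is a Fibonacci-style word recurrence s(k) = s(k−2)·s(k−1): e.g. 3·53 = 353.
Continuing: 35353353 · 5335335353353 gives term 7.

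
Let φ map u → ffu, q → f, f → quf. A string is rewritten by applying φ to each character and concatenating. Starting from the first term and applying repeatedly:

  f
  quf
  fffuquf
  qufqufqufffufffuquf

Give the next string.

Rewriting the 19 symbols of qufqufqufffufffuquf one by one yields f ffu quf f ffu quf f ffu quf quf quf ffu quf quf quf ffu f ffu quf; concatenated:

fffuquffffuquffffuqufqufqufffuqufqufqufffufffuquf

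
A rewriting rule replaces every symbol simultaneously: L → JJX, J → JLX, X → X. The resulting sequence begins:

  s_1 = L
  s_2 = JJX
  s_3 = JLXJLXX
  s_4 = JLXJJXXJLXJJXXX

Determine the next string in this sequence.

JLXJJXXJLXJLXXXJLXJJXXJLXJLXXXX

φ(JLXJJXXJLXJJXXX) expands symbol-by-symbol to JLX JJX X JLX JLX X X JLX JJX X JLX JLX X X X; joining the 15 pieces gives the next term.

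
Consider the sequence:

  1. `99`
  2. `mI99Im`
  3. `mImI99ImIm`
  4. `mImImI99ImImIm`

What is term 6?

mImImImImI99ImImImImIm

Each term wraps the previous one in mI on the left and Im on the right.
From mImImI99ImImIm, 2 further steps: mImImI99ImImIm → mImImImI99ImImImIm → (answer).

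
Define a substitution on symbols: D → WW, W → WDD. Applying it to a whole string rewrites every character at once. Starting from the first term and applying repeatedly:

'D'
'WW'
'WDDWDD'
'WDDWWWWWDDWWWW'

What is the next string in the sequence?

WDDWWWWWDDWDDWDDWDDWDDWWWWWDDWDDWDDWDD

φ(WDDWWWWWDDWWWW) expands symbol-by-symbol to WDD WW WW WDD WDD WDD WDD WDD WW WW WDD WDD WDD WDD; joining the 14 pieces gives the next term.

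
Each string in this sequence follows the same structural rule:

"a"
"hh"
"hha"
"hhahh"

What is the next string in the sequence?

hhahhhha

From term 3 onward, concatenate the last term with the second-to-last: hh·a = hha, hha·hh = hhahh, …
Continuing: hhahh · hha gives term 5.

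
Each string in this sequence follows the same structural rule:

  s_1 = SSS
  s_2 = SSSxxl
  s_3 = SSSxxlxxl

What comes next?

The strings grow by a fixed suffix xxl each time.
So the next term is SSSxxlxxl·xxl.

SSSxxlxxlxxl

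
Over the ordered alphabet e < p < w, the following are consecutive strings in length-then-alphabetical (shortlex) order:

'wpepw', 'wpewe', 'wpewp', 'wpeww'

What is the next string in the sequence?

Find the rightmost character of wpeww below w, bump it to the next letter, and reset everything to its right to e.

wppee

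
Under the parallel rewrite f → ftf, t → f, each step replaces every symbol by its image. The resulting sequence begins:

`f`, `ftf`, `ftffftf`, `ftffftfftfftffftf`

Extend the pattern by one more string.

ftffftfftfftffftfftffftfftffftfftfftffftf

Replace each of the 17 characters of ftffftfftfftffftf in place — ftf f ftf ftf ftf f ftf ftf f ftf ftf f ftf ftf ftf f ftf — and concatenate.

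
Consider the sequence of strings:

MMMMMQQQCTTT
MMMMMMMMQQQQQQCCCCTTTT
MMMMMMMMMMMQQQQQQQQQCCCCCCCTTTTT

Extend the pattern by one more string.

MMMMMMMMMMMMMMQQQQQQQQQQQQCCCCCCCCCCTTTTTT

The n-th term is 3n+2 M's then 3n Q's then 3n-2 C's then n+2 T's (n = 1, 2, …).
Setting n = 4 gives 14, 12, 10, 6 characters in each block.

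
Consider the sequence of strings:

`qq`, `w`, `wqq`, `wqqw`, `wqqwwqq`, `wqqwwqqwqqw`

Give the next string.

This is a Fibonacci-style word recurrence s(k) = s(k−1)·s(k−2): e.g. w·qq = wqq.
So term 7 is wqqwwqqwqqw·wqqwwqq.

wqqwwqqwqqwwqqwwqq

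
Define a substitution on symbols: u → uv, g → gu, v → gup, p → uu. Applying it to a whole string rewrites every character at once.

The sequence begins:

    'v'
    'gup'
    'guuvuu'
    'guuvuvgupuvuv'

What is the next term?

φ(guuvuvgupuvuv) expands symbol-by-symbol to gu uv uv gup uv gup gu uv uu uv gup uv gup; joining the 13 pieces gives the next term.

guuvuvgupuvgupguuvuuuvgupuvgup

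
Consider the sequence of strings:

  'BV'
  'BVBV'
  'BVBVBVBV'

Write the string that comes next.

Every step duplicates the string.
So the next term is two copies of BVBVBVBV.

BVBVBVBVBVBVBVBV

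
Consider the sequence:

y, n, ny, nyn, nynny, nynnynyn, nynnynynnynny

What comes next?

nynnynynnynnynynnynyn

This is a Fibonacci-style word recurrence s(k) = s(k−1)·s(k−2): e.g. n·y = ny.
Continuing: nynnynynnynny · nynnynyn gives term 8.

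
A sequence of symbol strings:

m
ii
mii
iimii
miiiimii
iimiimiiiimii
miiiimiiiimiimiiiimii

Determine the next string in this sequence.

iimiimiiiimiimiiiimiiiimiimiiiimii

Each term (from the third on) is the two preceding terms concatenated in order: term 3 = m·ii = mii.
So term 8 is iimiimiiiimii·miiiimiiiimiimiiiimii.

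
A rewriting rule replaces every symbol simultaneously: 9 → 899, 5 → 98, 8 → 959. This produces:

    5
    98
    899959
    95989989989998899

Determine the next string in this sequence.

φ(95989989989998899) expands symbol-by-symbol to 899 98 899 959 899 899 959 899 899 959 899 899 899 959 959 899 899; joining the 17 pieces gives the next term.

89998899959899899959899899959899899899959959899899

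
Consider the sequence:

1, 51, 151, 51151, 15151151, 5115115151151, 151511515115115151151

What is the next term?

From term 3 onward, concatenate the second-to-last term with the last: 1·51 = 151, 51·151 = 51151, …
So term 8 is 5115115151151·151511515115115151151.

5115115151151151511515115115151151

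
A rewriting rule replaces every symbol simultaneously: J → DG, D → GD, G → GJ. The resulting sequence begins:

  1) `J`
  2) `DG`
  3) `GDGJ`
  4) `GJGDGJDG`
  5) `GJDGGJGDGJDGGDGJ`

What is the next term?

Rewriting the 16 symbols of GJDGGJGDGJDGGDGJ one by one yields GJ DG GD GJ GJ DG GJ GD GJ DG GD GJ GJ GD GJ DG; concatenated:

GJDGGDGJGJDGGJGDGJDGGDGJGJGDGJDG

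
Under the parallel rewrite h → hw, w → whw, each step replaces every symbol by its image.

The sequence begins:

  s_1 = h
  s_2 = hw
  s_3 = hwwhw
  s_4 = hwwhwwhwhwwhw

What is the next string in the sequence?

Applying the rule to each of the 13 symbols of hwwhwwhwhwwhw gives the pieces hw whw whw hw whw whw hw whw hw whw whw hw whw, which concatenate to the answer.

hwwhwwhwhwwhwwhwhwwhwhwwhwwhwhwwhw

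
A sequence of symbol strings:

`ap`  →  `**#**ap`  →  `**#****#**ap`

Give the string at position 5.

**#****#****#****#**ap

The strings grow by a fixed prefix **#** each time.
From **#****#**ap, 2 further steps: **#****#**ap → **#****#****#**ap → (answer).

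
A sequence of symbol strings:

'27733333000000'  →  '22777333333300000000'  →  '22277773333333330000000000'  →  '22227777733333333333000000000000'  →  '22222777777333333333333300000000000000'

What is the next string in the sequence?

22222277777773333333333333330000000000000000

Term n consists of n-1 2's, followed by n 7's, followed by 2n+1 3's, followed by 2n+2 0's, where the shown terms are n = 2, 3, 4, 5, 6.
Setting n = 7 gives 6, 7, 15, 16 characters in each block.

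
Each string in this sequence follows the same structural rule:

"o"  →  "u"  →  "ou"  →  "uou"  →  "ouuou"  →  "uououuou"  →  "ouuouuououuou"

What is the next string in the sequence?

uououuououuouuououuou

From term 3 onward, concatenate the second-to-last term with the last: o·u = ou, u·ou = uou, …
So term 8 is uououuou·ouuouuououuou.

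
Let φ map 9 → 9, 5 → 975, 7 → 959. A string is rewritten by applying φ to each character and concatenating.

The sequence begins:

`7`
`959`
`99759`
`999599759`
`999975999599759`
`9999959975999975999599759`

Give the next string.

Replace each of the 25 characters of 9999959975999975999599759 in place — 9 9 9 9 9 975 9 9 959 975 9 9 9 9 959 975 9 9 9 975 9 9 959 975 9 — and concatenate.

99999975999599759999959975999975999599759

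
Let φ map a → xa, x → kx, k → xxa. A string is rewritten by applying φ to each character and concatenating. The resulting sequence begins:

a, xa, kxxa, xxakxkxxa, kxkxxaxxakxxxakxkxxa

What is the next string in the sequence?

xxakxxxakxkxxakxkxxaxxakxkxkxxaxxakxxxakxkxxa

Applying the rule to each of the 20 symbols of kxkxxaxxakxxxakxkxxa gives the pieces xxa kx xxa kx kx xa kx kx xa xxa kx kx kx xa xxa kx xxa kx kx xa, which concatenate to the answer.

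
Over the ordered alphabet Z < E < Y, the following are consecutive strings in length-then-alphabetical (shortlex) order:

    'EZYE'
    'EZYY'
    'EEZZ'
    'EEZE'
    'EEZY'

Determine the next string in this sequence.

EEEZ

Find the rightmost character of EEZY below Y, bump it to the next letter, and reset everything to its right to Z.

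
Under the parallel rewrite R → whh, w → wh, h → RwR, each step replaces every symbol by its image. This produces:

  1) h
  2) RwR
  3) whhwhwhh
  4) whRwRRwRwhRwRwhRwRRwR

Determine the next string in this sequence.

Applying the rule to each of the 21 symbols of whRwRRwRwhRwRwhRwRRwR gives the pieces wh RwR whh wh whh whh wh whh wh RwR whh wh whh wh RwR whh wh whh whh wh whh, which concatenate to the answer.

whRwRwhhwhwhhwhhwhwhhwhRwRwhhwhwhhwhRwRwhhwhwhhwhhwhwhh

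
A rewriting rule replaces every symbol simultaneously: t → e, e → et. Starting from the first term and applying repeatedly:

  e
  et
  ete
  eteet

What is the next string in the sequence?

Rewriting each symbol of eteet: e→et, t→e, e→et, e→et, t→e, which concatenates to et e et et e.

eteetete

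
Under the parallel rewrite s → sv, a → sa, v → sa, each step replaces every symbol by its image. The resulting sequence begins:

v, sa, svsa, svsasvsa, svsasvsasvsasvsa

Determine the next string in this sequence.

Replace each of the 16 characters of svsasvsasvsasvsa in place — sv sa sv sa sv sa sv sa sv sa sv sa sv sa sv sa — and concatenate.

svsasvsasvsasvsasvsasvsasvsasvsa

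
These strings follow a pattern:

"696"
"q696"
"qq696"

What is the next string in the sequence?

The strings grow by a fixed prefix q each time.
One more step from qq696 gives the answer.

qqq696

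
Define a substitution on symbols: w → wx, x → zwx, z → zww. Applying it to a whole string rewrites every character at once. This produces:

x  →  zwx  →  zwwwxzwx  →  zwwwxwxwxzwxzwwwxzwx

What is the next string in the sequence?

zwwwxwxwxzwxwxzwxwxzwxzwwwxzwxzwwwxwxwxzwxzwwwxzwx

Replace each of the 20 characters of zwwwxwxwxzwxzwwwxzwx in place — zww wx wx wx zwx wx zwx wx zwx zww wx zwx zww wx wx wx zwx zww wx zwx — and concatenate.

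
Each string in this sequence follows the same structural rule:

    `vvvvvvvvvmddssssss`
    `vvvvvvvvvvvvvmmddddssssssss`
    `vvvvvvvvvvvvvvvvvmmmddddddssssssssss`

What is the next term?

Term n consists of 4n+1 v's, followed by n-1 m's, followed by 2n-2 d's, followed by 2n+2 s's, where the shown terms are n = 2, 3, 4.
At n = 5 the blocks have lengths 21, 4, 8, 12.

vvvvvvvvvvvvvvvvvvvvvmmmmddddddddssssssssssss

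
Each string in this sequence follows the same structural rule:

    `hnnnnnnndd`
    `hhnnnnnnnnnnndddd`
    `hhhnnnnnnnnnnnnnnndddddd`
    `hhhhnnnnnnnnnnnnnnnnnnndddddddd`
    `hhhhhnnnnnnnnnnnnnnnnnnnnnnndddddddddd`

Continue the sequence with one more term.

Term n consists of n h's, followed by 4n+3 n's, followed by 2n d's (n = 1, 2, …).
Setting n = 6 gives 6, 27, 12 characters in each block.

hhhhhhnnnnnnnnnnnnnnnnnnnnnnnnnnndddddddddddd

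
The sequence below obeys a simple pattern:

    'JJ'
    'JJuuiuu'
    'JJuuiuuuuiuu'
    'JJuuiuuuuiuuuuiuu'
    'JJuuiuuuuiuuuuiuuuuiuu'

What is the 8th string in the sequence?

JJuuiuuuuiuuuuiuuuuiuuuuiuuuuiuuuuiuu

Every step adds uuiuu to the end: s(k+1) = s(k)·uuiuu.
From JJuuiuuuuiuuuuiuuuuiuu, 3 further steps: JJuuiuuuuiuuuuiuuuuiuu → JJuuiuuuuiuuuuiuuuuiuuuuiuu → JJuuiuuuuiuuuuiuuuuiuuuuiuuuuiuu → (answer).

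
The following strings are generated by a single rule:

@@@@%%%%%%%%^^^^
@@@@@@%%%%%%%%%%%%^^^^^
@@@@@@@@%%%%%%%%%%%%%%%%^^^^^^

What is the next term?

@@@@@@@@@@%%%%%%%%%%%%%%%%%%%%^^^^^^^

Term n consists of 2n @'s, followed by 4n %'s, followed by n+2 ^'s, where the shown terms are n = 2, 3, 4.
At n = 5 the blocks have lengths 10, 20, 7.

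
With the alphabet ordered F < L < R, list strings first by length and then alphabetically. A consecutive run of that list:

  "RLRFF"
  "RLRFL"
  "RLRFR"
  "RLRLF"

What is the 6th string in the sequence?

RLRLR

Continuing the enumeration 2 steps past RLRLF: RLRLF → RLRLL → (answer).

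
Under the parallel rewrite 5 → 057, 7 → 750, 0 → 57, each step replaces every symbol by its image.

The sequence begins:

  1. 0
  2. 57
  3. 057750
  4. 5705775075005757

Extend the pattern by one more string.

Replace each of the 16 characters of 5705775075005757 in place — 057 750 57 057 750 750 057 57 750 057 57 57 057 750 057 750 — and concatenate.

05775057057750750057577500575757057750057750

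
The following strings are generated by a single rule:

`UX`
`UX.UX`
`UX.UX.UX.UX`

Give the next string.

UX.UX.UX.UX.UX.UX.UX.UX

s(k+1) = s(k)·.·s(k) — each term doubles the last with '.' between the halves.
So the next term is two copies of UX.UX.UX.UX with '.' between the halves.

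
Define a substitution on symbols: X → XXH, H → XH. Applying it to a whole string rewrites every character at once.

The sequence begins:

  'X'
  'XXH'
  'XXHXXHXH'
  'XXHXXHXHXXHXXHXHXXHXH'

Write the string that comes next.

Replace each of the 21 characters of XXHXXHXHXXHXXHXHXXHXH in place — XXH XXH XH XXH XXH XH XXH XH XXH XXH XH XXH XXH XH XXH XH XXH XXH XH XXH XH — and concatenate.

XXHXXHXHXXHXXHXHXXHXHXXHXXHXHXXHXXHXHXXHXHXXHXXHXHXXHXH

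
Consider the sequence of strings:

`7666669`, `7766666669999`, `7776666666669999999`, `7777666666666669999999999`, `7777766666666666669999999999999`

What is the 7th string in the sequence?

7777777666666666666666669999999999999999999

Term n consists of n 7's, followed by 2n+3 6's, followed by 3n-2 9's (n = 1, 2, …).
For term 7, n = 7, so the run lengths are 7, 17, 19.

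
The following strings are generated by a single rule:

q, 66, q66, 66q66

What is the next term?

q6666q66

This is a Fibonacci-style word recurrence s(k) = s(k−2)·s(k−1): e.g. q·66 = q66.
The next term joins q66 and 66q66.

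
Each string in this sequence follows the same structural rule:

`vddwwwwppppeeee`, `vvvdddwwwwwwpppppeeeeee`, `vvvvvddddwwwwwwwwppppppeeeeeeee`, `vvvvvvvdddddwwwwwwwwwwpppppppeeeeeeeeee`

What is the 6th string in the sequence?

Each string has the form v^{2n-1} d^{n+1} w^{2n+2} p^{n+3} e^{2n+2} (n = 1, 2, …).
Setting n = 6 gives 11, 7, 14, 9, 14 characters in each block.

vvvvvvvvvvvdddddddwwwwwwwwwwwwwwpppppppppeeeeeeeeeeeeee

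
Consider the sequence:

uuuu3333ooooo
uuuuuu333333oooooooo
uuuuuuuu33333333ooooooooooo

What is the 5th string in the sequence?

uuuuuuuuuuuu333333333333ooooooooooooooooo

Term n consists of 2n+2 u's, followed by 2n+2 3's, followed by 3n+2 o's (n = 1, 2, …).
For term 5, n = 5, so the run lengths are 12, 12, 17.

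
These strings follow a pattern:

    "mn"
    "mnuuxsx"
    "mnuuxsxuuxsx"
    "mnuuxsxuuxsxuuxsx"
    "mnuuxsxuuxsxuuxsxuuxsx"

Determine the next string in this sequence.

mnuuxsxuuxsxuuxsxuuxsxuuxsx

Every step adds uuxsx to the end: s(k+1) = s(k)·uuxsx.
One more step from mnuuxsxuuxsxuuxsxuuxsx gives the answer.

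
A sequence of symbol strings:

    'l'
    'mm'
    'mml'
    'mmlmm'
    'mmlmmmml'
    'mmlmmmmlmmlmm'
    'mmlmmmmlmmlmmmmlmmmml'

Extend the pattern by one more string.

Each term (from the third on) is the previous term followed by the one before it: term 3 = mm·l = mml.
So term 8 is mmlmmmmlmmlmmmmlmmmml·mmlmmmmlmmlmm.

mmlmmmmlmmlmmmmlmmmmlmmlmmmmlmmlmm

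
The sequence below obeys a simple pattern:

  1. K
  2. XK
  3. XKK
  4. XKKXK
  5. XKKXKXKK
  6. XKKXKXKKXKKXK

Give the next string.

From term 3 onward, concatenate the last term with the second-to-last: XK·K = XKK, XKK·XK = XKKXK, …
The next term joins XKKXKXKKXKKXK and XKKXKXKK.

XKKXKXKKXKKXKXKKXKXKK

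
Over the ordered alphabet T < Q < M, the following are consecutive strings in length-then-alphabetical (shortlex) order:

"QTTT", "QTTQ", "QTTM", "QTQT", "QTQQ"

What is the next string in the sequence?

Treat QTQQ as a base-3 numeral over the given alphabet and add one, carrying through any trailing M's.

QTQM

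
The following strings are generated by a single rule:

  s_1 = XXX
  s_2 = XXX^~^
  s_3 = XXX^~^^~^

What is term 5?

Every step adds ^~^ to the end: s(k+1) = s(k)·^~^.
From XXX^~^^~^, 2 further steps: XXX^~^^~^ → XXX^~^^~^^~^ → (answer).

XXX^~^^~^^~^^~^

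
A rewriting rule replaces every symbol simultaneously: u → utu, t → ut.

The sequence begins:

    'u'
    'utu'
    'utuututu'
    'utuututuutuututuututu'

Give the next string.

Applying the rule to each of the 21 symbols of utuututuutuututuututu gives the pieces utu ut utu utu ut utu ut utu utu ut utu utu ut utu ut utu utu ut utu ut utu, which concatenate to the answer.

utuututuutuututuututuutuututuutuututuututuutuututuututu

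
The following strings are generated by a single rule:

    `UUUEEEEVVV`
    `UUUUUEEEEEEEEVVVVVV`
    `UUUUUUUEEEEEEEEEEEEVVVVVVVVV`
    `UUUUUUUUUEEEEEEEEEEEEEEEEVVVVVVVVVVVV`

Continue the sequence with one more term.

UUUUUUUUUUUEEEEEEEEEEEEEEEEEEEEVVVVVVVVVVVVVVV

Reading off run lengths: U runs 3, 5, 7, 9; E runs 4, 8, 12, 16; V runs 3, 6, 9, 12 — each is linear in n (n = 1, 2, …).
For the next term, n = 5, so the run lengths are 11, 20, 15.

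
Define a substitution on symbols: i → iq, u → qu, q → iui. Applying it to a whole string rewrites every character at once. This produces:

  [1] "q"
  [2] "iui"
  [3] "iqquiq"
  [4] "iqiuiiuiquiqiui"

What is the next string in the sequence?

Replace each of the 15 characters of iqiuiiuiquiqiui in place — iq iui iq qu iq iq qu iq iui qu iq iui iq qu iq — and concatenate.

iqiuiiqquiqiqquiqiuiquiqiuiiqquiq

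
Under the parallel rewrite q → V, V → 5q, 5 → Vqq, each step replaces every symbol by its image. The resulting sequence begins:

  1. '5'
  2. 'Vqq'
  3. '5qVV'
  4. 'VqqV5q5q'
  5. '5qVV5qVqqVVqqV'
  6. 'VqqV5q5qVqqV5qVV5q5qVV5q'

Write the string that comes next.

5qVV5qVqqVVqqV5qVV5qVqqV5q5qVqqVVqqV5q5qVqqV

φ(VqqV5q5qVqqV5qVV5q5qVV5q) expands symbol-by-symbol to 5q V V 5q Vqq V Vqq V 5q V V 5q Vqq V 5q 5q Vqq V Vqq V 5q 5q Vqq V; joining the 24 pieces gives the next term.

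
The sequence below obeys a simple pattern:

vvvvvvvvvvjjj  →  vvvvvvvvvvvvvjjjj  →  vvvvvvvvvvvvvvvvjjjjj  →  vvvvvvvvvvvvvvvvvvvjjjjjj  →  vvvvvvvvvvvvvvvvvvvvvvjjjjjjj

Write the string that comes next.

vvvvvvvvvvvvvvvvvvvvvvvvvjjjjjjjj

The n-th term is 3n+1 v's then n j's, where the shown terms are n = 3, 4, 5, 6, 7.
Setting n = 8 gives 25, 8 characters in each block.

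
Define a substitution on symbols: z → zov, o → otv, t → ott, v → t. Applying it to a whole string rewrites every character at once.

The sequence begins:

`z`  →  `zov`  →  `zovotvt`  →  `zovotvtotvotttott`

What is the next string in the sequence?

zovotvtotvotttottotvotttotvottottottotvottott

Replace each of the 17 characters of zovotvtotvotttott in place — zov otv t otv ott t ott otv ott t otv ott ott ott otv ott ott — and concatenate.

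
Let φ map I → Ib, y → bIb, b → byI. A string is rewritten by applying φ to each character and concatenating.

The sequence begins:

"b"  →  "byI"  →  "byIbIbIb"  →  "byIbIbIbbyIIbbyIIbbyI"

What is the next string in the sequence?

Rewriting the 21 symbols of byIbIbIbbyIIbbyIIbbyI one by one yields byI bIb Ib byI Ib byI Ib byI byI bIb Ib Ib byI byI bIb Ib Ib byI byI bIb Ib; concatenated:

byIbIbIbbyIIbbyIIbbyIbyIbIbIbIbbyIbyIbIbIbIbbyIbyIbIbIb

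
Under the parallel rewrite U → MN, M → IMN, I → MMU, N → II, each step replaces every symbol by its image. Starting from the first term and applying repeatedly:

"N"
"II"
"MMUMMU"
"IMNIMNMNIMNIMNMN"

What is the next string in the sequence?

Replace each of the 16 characters of IMNIMNMNIMNIMNMN in place — MMU IMN II MMU IMN II IMN II MMU IMN II MMU IMN II IMN II — and concatenate.

MMUIMNIIMMUIMNIIIMNIIMMUIMNIIMMUIMNIIIMNII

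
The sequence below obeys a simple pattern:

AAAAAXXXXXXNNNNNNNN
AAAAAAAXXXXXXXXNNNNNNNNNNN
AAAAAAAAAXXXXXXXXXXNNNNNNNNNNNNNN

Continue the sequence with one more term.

Reading off run lengths: A runs 5, 7, 9; X runs 6, 8, 10; N runs 8, 11, 14 — each is linear in n, where the shown terms are n = 3, 4, 5.
Setting n = 6 gives 11, 12, 17 characters in each block.

AAAAAAAAAAAXXXXXXXXXXXXNNNNNNNNNNNNNNNNN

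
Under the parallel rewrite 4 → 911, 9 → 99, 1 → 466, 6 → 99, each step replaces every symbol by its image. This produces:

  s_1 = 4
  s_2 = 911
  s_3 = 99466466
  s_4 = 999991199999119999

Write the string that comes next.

φ(999991199999119999) expands symbol-by-symbol to 99 99 99 99 99 466 466 99 99 99 99 99 466 466 99 99 99 99; joining the 18 pieces gives the next term.

9999999999466466999999999946646699999999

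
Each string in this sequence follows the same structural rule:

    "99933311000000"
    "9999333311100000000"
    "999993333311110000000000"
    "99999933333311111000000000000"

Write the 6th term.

Term n consists of n+1 9's, followed by n+1 3's, followed by n 1's, followed by 2n+2 0's, where the shown terms are n = 2, 3, 4, 5.
For term 6, n = 7, so the run lengths are 8, 8, 7, 16.

999999993333333311111110000000000000000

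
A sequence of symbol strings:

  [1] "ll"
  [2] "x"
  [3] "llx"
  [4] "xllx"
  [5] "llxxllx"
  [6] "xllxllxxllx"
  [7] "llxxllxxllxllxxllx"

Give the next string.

xllxllxxllxllxxllxxllxllxxllx

From term 3 onward, concatenate the second-to-last term with the last: ll·x = llx, x·llx = xllx, …
The next term joins xllxllxxllx and llxxllxxllxllxxllx.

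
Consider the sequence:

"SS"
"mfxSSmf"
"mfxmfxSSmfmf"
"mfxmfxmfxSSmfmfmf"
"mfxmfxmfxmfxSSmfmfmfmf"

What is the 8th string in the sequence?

mfxmfxmfxmfxmfxmfxmfxSSmfmfmfmfmfmfmf

s(k+1) = mfx·s(k)·mf, so each term gains mfx as a prefix and mf as a suffix.
From mfxmfxmfxmfxSSmfmfmfmf, 3 further steps: mfxmfxmfxmfxSSmfmfmfmf → mfxmfxmfxmfxmfxSSmfmfmfmfmf → mfxmfxmfxmfxmfxmfxSSmfmfmfmfmfmf → (answer).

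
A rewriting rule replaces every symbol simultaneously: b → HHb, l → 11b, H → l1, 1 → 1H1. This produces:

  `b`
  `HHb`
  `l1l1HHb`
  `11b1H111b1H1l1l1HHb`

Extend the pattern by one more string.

1H11H1HHb1H1l11H11H11H1HHb1H1l11H111b1H111b1H1l1l1HHb

φ(11b1H111b1H1l1l1HHb) expands symbol-by-symbol to 1H1 1H1 HHb 1H1 l1 1H1 1H1 1H1 HHb 1H1 l1 1H1 11b 1H1 11b 1H1 l1 l1 HHb; joining the 19 pieces gives the next term.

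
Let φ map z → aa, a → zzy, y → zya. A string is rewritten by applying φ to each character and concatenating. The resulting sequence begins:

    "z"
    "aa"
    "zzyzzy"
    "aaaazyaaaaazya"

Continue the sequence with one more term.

Rewriting the 14 symbols of aaaazyaaaaazya one by one yields zzy zzy zzy zzy aa zya zzy zzy zzy zzy zzy aa zya zzy; concatenated:

zzyzzyzzyzzyaazyazzyzzyzzyzzyzzyaazyazzy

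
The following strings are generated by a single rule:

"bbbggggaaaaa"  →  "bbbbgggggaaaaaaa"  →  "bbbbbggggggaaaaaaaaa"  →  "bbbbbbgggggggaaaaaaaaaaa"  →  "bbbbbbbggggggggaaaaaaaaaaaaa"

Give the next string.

Reading off run lengths: b runs 3, 4, 5, 6, 7; g runs 4, 5, 6, 7, 8; a runs 5, 7, 9, 11, 13 — each is linear in n, where the shown terms are n = 3, 4, 5, 6, 7.
For the next term, n = 8, so the run lengths are 8, 9, 15.

bbbbbbbbgggggggggaaaaaaaaaaaaaaa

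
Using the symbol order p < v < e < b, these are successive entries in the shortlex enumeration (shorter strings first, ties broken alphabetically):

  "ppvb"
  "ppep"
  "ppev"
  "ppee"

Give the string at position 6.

Advancing 2 positions from ppee through ppee → ppeb reaches term 6.

ppbp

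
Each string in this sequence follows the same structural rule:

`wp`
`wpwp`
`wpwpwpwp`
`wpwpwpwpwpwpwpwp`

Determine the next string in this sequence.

Every step duplicates the string.
One more doubling of wpwpwpwpwpwpwpwp gives the answer.

wpwpwpwpwpwpwpwpwpwpwpwpwpwpwpwp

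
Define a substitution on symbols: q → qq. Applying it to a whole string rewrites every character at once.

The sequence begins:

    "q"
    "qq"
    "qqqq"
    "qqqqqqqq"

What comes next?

qqqqqqqqqqqqqqqq

Rewriting each symbol of qqqqqqqq: q→qq, q→qq, q→qq, q→qq, q→qq, q→qq, q→qq, q→qq, which concatenates to qq qq qq qq qq qq qq qq.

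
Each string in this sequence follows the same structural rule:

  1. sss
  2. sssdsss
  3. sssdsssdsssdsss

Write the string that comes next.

sssdsssdsssdsssdsssdsssdsssdsss

Each string is two copies of the previous one joined by 'd'.
So the next term is two copies of sssdsssdsssdsss with 'd' between the halves.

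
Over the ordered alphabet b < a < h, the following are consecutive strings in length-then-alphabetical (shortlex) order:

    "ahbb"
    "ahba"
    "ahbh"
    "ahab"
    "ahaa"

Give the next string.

ahah

Treat ahaa as a base-3 numeral over the given alphabet and add one, carrying through any trailing h's.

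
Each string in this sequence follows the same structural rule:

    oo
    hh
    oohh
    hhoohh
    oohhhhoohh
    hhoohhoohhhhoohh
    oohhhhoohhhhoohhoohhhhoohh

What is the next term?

This is a Fibonacci-style word recurrence s(k) = s(k−2)·s(k−1): e.g. oo·hh = oohh.
Continuing: hhoohhoohhhhoohh · oohhhhoohhhhoohhoohhhhoohh gives term 8.

hhoohhoohhhhoohhoohhhhoohhhhoohhoohhhhoohh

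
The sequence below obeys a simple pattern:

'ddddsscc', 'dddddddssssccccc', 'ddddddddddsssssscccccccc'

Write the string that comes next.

Each string has the form d^{3n+1} s^{2n} c^{3n-1} (n = 1, 2, …).
For the next term, n = 4, so the run lengths are 13, 8, 11.

dddddddddddddssssssssccccccccccc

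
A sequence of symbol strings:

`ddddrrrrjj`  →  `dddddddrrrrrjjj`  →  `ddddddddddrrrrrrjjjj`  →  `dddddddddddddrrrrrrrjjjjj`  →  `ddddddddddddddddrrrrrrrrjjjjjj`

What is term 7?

Reading off run lengths: d runs 4, 7, 10, 13, 16; r runs 4, 5, 6, 7, 8; j runs 2, 3, 4, 5, 6 — each is linear in n (n = 1, 2, …).
For term 7, n = 7, so the run lengths are 22, 10, 8.

ddddddddddddddddddddddrrrrrrrrrrjjjjjjjj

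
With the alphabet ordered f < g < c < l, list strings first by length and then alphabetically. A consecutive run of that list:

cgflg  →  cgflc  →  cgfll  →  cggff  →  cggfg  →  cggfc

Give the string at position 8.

Stepping forward 2 times from cggfc: cggfc → cggfl, then the target.

cgggf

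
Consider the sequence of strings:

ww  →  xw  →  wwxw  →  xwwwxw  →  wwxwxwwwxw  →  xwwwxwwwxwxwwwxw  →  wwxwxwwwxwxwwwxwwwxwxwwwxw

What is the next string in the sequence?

xwwwxwwwxwxwwwxwwwxwxwwwxwxwwwxwwwxwxwwwxw

From term 3 onward, concatenate the second-to-last term with the last: ww·xw = wwxw, xw·wwxw = xwwwxw, …
So term 8 is xwwwxwwwxwxwwwxw·wwxwxwwwxwxwwwxwwwxwxwwwxw.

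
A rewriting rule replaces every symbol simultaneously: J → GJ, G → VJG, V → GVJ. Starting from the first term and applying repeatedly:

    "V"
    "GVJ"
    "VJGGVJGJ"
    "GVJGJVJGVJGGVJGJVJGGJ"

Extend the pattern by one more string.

φ(GVJGJVJGVJGGVJGJVJGGJ) expands symbol-by-symbol to VJG GVJ GJ VJG GJ GVJ GJ VJG GVJ GJ VJG VJG GVJ GJ VJG GJ GVJ GJ VJG VJG GJ; joining the 21 pieces gives the next term.

VJGGVJGJVJGGJGVJGJVJGGVJGJVJGVJGGVJGJVJGGJGVJGJVJGVJGGJ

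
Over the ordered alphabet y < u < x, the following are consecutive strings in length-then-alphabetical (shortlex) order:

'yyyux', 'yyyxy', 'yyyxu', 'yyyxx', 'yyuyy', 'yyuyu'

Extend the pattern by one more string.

Treat yyuyu as a base-3 numeral over the given alphabet and add one, carrying through any trailing x's.

yyuyx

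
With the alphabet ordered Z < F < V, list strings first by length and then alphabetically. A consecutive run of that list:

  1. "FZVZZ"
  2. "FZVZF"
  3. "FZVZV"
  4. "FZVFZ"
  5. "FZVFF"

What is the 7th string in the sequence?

FZVVZ

Stepping forward 2 times from FZVFF: FZVFF → FZVFV, then the target.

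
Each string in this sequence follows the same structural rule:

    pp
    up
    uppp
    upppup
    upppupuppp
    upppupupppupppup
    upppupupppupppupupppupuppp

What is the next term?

upppupupppupppupupppupupppupppupupppupppup

From term 3 onward, concatenate the last term with the second-to-last: up·pp = uppp, uppp·up = upppup, …
Continuing: upppupupppupppupupppupuppp · upppupupppupppup gives term 8.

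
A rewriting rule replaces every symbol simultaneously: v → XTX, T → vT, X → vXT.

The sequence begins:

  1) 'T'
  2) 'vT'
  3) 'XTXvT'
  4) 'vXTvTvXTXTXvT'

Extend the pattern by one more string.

XTXvXTvTXTXvTXTXvXTvTvXTvTvXTXTXvT

Replace each of the 13 characters of vXTvTvXTXTXvT in place — XTX vXT vT XTX vT XTX vXT vT vXT vT vXT XTX vT — and concatenate.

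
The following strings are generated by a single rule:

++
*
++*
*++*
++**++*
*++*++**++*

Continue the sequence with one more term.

This is a Fibonacci-style word recurrence s(k) = s(k−2)·s(k−1): e.g. ++·* = ++*.
Continuing: ++**++* · *++*++**++* gives term 7.

++**++**++*++**++*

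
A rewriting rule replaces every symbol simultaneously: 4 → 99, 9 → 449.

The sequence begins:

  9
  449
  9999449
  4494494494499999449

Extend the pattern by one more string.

φ(4494494494499999449) expands symbol-by-symbol to 99 99 449 99 99 449 99 99 449 99 99 449 449 449 449 449 99 99 449; joining the 19 pieces gives the next term.

99994499999449999944999994494494494494499999449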